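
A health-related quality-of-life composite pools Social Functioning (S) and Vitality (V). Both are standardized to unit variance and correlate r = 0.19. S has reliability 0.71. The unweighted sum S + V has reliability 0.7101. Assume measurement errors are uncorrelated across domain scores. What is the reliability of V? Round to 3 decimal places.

Var(S+V) = 2 + 2·0.19 = 2.380.
True-score variance = ρ_S + ρ_V + 2·0.19, so 0.7101 = (0.71 + ρ_V + 0.38) / 2.380.
ρ_V = 0.7101·2.380 − 0.71 − 0.38 = 0.600.

0.600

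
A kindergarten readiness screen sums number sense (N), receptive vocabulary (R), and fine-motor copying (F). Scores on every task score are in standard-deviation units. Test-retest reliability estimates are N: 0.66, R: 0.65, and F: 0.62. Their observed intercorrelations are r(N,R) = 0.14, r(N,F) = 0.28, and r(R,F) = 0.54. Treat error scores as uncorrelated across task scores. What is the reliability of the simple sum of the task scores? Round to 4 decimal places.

0.7825

Var(N+R+F) = 3 + 2·[0.14 + 0.28 + 0.54] = 3 + 1.92 = 4.92.
Under uncorrelated errors the observed covariances equal the true-score covariances, so only the own-variance terms attenuate.
True-score variance = [0.66 + 0.65 + 0.62] + 1.92 = 1.93 + 1.92 = 3.85.
Reliability = 3.85 / 4.92 = 0.7825.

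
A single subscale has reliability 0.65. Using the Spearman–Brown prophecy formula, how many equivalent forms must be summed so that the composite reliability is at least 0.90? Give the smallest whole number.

k ≥ ρ*(1−ρ₁)/(ρ₁(1−ρ*)) = 0.90·0.35 / (0.65·0.10) = 4.846.
Smallest integer k = 5.

5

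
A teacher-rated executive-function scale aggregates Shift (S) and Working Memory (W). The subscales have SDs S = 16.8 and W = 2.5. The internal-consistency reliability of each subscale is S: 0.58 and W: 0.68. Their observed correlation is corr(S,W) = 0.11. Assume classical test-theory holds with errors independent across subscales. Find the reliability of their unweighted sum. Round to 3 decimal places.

Var(S+W) = 16.8² + 2.5² + 2·[16.8·2.5·0.11] = 288.49 + 9.24 = 297.73.
Under uncorrelated errors the observed covariances equal the true-score covariances, so only the own-variance terms attenuate.
True-score variance = [16.8²·0.58 + 2.5²·0.68] + 9.24 = 167.949 + 9.24 = 177.189.
Reliability = 177.189 / 297.73 = 0.595.

0.595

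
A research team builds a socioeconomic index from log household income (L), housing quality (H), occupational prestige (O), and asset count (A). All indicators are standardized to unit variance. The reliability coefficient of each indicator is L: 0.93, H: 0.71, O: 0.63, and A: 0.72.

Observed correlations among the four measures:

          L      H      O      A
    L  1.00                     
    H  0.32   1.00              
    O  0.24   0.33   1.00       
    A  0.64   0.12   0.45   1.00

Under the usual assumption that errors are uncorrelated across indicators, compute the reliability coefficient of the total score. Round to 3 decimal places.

0.877

Var(L+H+O+A) = 4 + 2·[0.32 + 0.24 + 0.64 + 0.33 + 0.12 + 0.45] = 4 + 4.2 = 8.2.
Because errors are independent across components, Cov(Tᵢ,Tⱼ) = Cov(Xᵢ,Xⱼ); the off-diagonal part of the true-score variance is the same as above.
True-score variance = [0.93 + 0.71 + 0.63 + 0.72] + 4.2 = 2.99 + 4.2 = 7.19.
Reliability = 7.19 / 8.2 = 0.877.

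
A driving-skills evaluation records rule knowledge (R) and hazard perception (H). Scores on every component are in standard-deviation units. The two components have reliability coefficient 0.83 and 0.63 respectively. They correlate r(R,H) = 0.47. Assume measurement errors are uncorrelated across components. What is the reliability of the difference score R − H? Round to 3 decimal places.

0.491

Var(R−H) = 1 + 1 − 2·0.47 = 2 − 0.94 = 1.06.
Under uncorrelated errors the observed covariances equal the true-score covariances, so only the own-variance terms attenuate.
True-score variance = [0.83 + 0.63] − 0.94 = 1.46 − 0.94 = 0.52.
Reliability = 0.52 / 1.06 = 0.491.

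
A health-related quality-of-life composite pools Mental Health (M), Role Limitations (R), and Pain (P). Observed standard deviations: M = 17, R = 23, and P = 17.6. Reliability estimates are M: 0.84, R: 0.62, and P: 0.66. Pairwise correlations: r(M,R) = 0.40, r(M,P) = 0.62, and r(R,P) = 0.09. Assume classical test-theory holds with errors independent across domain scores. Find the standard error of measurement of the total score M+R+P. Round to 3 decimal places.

Var(total) = 1127.76 + 756.672 = 1884.43.
True-score variance = 775.182 + 756.672 = 1531.85, so reliability = 0.8129.
Error variance = 1884.43 − 1531.85 = 352.578; SEM = √352.578 = 18.777.

18.777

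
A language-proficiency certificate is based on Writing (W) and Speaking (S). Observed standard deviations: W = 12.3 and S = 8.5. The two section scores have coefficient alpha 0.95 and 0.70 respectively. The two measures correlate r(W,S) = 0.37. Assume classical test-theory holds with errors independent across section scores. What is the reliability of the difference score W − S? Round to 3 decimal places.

0.800

Var(W−S) = 12.3² + 8.5² − 2·12.3·8.5·0.37 = 223.54 − 77.367 = 146.173.
With uncorrelated errors the cross-covariances are all true-score covariance, so they carry over unchanged; only the diagonal terms shrink to ρᵢσᵢ².
True-score variance = [12.3²·0.95 + 8.5²·0.70] − 77.367 = 194.3 − 77.367 = 116.933.
Reliability = 116.933 / 146.173 = 0.800.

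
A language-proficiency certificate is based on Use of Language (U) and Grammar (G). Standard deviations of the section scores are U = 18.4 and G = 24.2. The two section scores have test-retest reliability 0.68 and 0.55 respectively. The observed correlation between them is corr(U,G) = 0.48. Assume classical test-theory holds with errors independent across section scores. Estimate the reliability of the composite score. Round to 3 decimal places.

0.725

Var(U+G) = 18.4² + 24.2² + 2·[18.4·24.2·0.48] = 924.2 + 427.469 = 1351.67.
Because errors are independent across components, Cov(Tᵢ,Tⱼ) = Cov(Xᵢ,Xⱼ); the off-diagonal part of the true-score variance is the same as above.
True-score variance = [18.4²·0.68 + 24.2²·0.55] + 427.469 = 552.323 + 427.469 = 979.792.
Reliability = 979.792 / 1351.67 = 0.725.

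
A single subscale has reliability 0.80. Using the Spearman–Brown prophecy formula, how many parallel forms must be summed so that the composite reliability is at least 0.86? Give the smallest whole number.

k ≥ ρ*(1−ρ₁)/(ρ₁(1−ρ*)) = 0.86·0.20 / (0.80·0.14) = 1.536.
Smallest integer k = 2.

2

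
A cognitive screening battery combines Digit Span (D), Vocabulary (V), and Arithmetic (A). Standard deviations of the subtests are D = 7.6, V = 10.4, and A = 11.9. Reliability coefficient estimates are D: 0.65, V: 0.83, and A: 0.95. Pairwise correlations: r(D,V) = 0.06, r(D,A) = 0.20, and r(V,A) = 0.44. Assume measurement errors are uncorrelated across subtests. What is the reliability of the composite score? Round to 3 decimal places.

Var(D+V+A) = 7.6² + 10.4² + 11.9² + 2·[7.6·10.4·0.06 + 7.6·11.9·0.20 + 10.4·11.9·0.44] = 307.53 + 154.57 = 462.1.
With uncorrelated errors the cross-covariances are all true-score covariance, so they carry over unchanged; only the diagonal terms shrink to ρᵢσᵢ².
True-score variance = [7.6²·0.65 + 10.4²·0.83 + 11.9²·0.95] + 154.57 = 261.846 + 154.57 = 416.416.
Reliability = 416.416 / 462.1 = 0.901.

0.901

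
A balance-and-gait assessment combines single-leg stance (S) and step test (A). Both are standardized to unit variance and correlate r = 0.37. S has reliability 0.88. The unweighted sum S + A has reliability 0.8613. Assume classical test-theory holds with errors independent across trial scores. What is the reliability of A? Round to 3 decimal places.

0.740

Var(S+A) = 2 + 2·0.37 = 2.740.
True-score variance = ρ_S + ρ_A + 2·0.37, so 0.8613 = (0.88 + ρ_A + 0.74) / 2.740.
ρ_A = 0.8613·2.740 − 0.88 − 0.74 = 0.740.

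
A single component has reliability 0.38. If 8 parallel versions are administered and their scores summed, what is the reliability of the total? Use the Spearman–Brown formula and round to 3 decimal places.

ρ_k = kρ / (1 + (k−1)ρ) = 8·0.38 / (1 + 7·0.38) = 3.040 / 3.660 = 0.831.

0.831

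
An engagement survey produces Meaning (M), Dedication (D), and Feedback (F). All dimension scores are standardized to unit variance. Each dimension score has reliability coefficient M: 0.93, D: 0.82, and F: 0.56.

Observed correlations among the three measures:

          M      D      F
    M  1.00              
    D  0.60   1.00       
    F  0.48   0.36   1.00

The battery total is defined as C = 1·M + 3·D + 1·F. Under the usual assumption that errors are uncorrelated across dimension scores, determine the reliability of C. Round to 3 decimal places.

0.880

Var(C) = 1 + 3² + 1 + 2·[3·0.60 + 0.48 + 3·0.36] = 11 + 6.72 = 17.72.
With uncorrelated errors the cross-covariances are all true-score covariance, so they carry over unchanged; only the diagonal terms shrink to ρᵢσᵢ².
True-score variance = [0.93 + 3²·0.82 + 0.56] + 6.72 = 8.87 + 6.72 = 15.59.
Reliability = 15.59 / 17.72 = 0.880.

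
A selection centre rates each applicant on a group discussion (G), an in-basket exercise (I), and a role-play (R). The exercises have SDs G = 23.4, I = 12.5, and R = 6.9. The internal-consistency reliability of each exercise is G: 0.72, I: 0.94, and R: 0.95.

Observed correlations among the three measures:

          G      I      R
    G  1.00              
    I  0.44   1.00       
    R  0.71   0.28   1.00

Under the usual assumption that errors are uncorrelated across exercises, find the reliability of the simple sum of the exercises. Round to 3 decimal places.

0.872

Var(G+I+R) = 23.4² + 12.5² + 6.9² + 2·[23.4·12.5·0.44 + 23.4·6.9·0.71 + 12.5·6.9·0.28] = 751.42 + 534.973 = 1286.39.
Because errors are independent across components, Cov(Tᵢ,Tⱼ) = Cov(Xᵢ,Xⱼ); the off-diagonal part of the true-score variance is the same as above.
True-score variance = [23.4²·0.72 + 12.5²·0.94 + 6.9²·0.95] + 534.973 = 586.348 + 534.973 = 1121.32.
Reliability = 1121.32 / 1286.39 = 0.872.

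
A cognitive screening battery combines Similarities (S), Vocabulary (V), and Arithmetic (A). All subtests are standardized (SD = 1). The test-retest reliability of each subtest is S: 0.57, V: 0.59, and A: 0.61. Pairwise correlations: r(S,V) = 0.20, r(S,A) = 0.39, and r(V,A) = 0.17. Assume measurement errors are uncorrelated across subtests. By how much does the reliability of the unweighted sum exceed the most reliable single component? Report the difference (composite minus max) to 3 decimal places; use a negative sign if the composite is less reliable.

0.118

Var(sum) = 3 + 1.52 = 4.52; true-score variance = 1.77 + 1.52 = 3.29; composite reliability = 0.7279.
Max component reliability = 0.6100.
Difference = 0.7279 − 0.6100 = 0.118.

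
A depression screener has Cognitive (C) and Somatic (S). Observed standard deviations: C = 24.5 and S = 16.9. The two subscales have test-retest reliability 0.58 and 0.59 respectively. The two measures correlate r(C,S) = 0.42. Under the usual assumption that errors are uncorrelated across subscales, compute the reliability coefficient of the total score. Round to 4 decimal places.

0.7007

Var(C+S) = 24.5² + 16.9² + 2·[24.5·16.9·0.42] = 885.86 + 347.802 = 1233.66.
Under uncorrelated errors the observed covariances equal the true-score covariances, so only the own-variance terms attenuate.
True-score variance = [24.5²·0.58 + 16.9²·0.59] + 347.802 = 516.655 + 347.802 = 864.457.
Reliability = 864.457 / 1233.66 = 0.7007.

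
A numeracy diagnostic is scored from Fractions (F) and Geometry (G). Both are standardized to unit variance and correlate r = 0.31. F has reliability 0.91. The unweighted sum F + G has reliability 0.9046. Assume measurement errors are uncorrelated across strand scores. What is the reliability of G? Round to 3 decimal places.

Var(F+G) = 2 + 2·0.31 = 2.620.
True-score variance = ρ_F + ρ_G + 2·0.31, so 0.9046 = (0.91 + ρ_G + 0.62) / 2.620.
ρ_G = 0.9046·2.620 − 0.91 − 0.62 = 0.840.

0.840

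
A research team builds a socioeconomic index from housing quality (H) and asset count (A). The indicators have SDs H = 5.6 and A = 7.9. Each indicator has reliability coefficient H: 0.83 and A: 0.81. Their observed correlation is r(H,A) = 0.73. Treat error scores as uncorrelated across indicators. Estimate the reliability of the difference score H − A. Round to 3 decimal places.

Var(H−A) = 5.6² + 7.9² − 2·5.6·7.9·0.73 = 93.77 − 64.5904 = 29.1796.
With uncorrelated errors the cross-covariances are all true-score covariance, so they carry over unchanged; only the diagonal terms shrink to ρᵢσᵢ².
True-score variance = [5.6²·0.83 + 7.9²·0.81] − 64.5904 = 76.5809 − 64.5904 = 11.9905.
Reliability = 11.9905 / 29.1796 = 0.411.

0.411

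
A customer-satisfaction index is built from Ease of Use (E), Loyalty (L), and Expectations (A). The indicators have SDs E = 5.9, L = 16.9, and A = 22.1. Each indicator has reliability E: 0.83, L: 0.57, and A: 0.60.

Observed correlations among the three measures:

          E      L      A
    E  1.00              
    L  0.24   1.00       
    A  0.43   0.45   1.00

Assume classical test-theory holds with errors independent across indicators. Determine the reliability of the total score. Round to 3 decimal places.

0.752

Var(E+L+A) = 5.9² + 16.9² + 22.1² + 2·[5.9·16.9·0.24 + 5.9·22.1·0.43 + 16.9·22.1·0.45] = 808.83 + 496.137 = 1304.97.
Because errors are independent across components, Cov(Tᵢ,Tⱼ) = Cov(Xᵢ,Xⱼ); the off-diagonal part of the true-score variance is the same as above.
True-score variance = [5.9²·0.83 + 16.9²·0.57 + 22.1²·0.60] + 496.137 = 484.736 + 496.137 = 980.873.
Reliability = 980.873 / 1304.97 = 0.752.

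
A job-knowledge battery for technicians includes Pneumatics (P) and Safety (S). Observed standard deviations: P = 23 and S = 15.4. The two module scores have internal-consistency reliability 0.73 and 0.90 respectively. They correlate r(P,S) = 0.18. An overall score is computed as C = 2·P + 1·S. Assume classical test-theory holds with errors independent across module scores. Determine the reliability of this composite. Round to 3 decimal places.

Var(C) = 2²·23² + 15.4² + 2·[2·23·15.4·0.18] = 2353.16 + 255.024 = 2608.18.
Under uncorrelated errors the observed covariances equal the true-score covariances, so only the own-variance terms attenuate.
True-score variance = [2²·23²·0.73 + 15.4²·0.90] + 255.024 = 1758.12 + 255.024 = 2013.15.
Reliability = 2013.15 / 2608.18 = 0.772.

0.772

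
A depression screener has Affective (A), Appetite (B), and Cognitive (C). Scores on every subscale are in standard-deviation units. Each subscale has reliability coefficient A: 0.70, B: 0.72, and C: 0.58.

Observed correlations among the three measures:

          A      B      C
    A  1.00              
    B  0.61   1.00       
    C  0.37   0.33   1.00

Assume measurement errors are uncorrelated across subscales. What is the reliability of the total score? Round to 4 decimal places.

Var(A+B+C) = 3 + 2·[0.61 + 0.37 + 0.33] = 3 + 2.62 = 5.62.
With uncorrelated errors the cross-covariances are all true-score covariance, so they carry over unchanged; only the diagonal terms shrink to ρᵢσᵢ².
True-score variance = [0.70 + 0.72 + 0.58] + 2.62 = 2 + 2.62 = 4.62.
Reliability = 4.62 / 5.62 = 0.8221.

0.8221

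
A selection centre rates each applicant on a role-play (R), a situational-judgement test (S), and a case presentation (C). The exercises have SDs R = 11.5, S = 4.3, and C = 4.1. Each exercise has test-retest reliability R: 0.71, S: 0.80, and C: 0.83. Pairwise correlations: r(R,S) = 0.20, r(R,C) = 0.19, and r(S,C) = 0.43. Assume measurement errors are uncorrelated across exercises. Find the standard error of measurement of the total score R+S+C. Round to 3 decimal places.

Var(total) = 167.55 + 52.8588 = 220.409.
True-score variance = 122.642 + 52.8588 = 175.501, so reliability = 0.7963.
Error variance = 220.409 − 175.501 = 44.9082; SEM = √44.9082 = 6.701.

6.701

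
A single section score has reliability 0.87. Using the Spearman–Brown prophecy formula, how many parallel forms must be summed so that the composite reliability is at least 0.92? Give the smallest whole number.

k ≥ ρ*(1−ρ₁)/(ρ₁(1−ρ*)) = 0.92·0.13 / (0.87·0.08) = 1.718.
Smallest integer k = 2.

2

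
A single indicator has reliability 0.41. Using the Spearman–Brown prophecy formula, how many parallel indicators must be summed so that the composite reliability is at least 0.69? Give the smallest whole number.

4

k ≥ ρ*(1−ρ₁)/(ρ₁(1−ρ*)) = 0.69·0.59 / (0.41·0.31) = 3.203.
Smallest integer k = 4.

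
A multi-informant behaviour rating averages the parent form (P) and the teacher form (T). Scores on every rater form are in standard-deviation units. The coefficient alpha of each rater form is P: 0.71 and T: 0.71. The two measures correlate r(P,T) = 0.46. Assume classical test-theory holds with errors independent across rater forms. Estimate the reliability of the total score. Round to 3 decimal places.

Var(P+T) = 2 + 2·[0.46] = 2 + 0.92 = 2.92.
Under uncorrelated errors the observed covariances equal the true-score covariances, so only the own-variance terms attenuate.
True-score variance = [0.71 + 0.71] + 0.92 = 1.42 + 0.92 = 2.34.
Reliability = 2.34 / 2.92 = 0.801.

0.801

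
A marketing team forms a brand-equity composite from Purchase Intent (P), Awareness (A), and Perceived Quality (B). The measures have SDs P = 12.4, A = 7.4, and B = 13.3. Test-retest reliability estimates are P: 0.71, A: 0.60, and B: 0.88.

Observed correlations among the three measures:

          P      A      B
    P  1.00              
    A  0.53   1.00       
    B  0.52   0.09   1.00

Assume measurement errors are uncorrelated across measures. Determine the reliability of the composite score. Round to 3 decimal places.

Var(P+A+B) = 12.4² + 7.4² + 13.3² + 2·[12.4·7.4·0.53 + 12.4·13.3·0.52 + 7.4·13.3·0.09] = 385.41 + 286.498 = 671.908.
Under uncorrelated errors the observed covariances equal the true-score covariances, so only the own-variance terms attenuate.
True-score variance = [12.4²·0.71 + 7.4²·0.60 + 13.3²·0.88] + 286.498 = 297.689 + 286.498 = 584.187.
Reliability = 584.187 / 671.908 = 0.869.

0.869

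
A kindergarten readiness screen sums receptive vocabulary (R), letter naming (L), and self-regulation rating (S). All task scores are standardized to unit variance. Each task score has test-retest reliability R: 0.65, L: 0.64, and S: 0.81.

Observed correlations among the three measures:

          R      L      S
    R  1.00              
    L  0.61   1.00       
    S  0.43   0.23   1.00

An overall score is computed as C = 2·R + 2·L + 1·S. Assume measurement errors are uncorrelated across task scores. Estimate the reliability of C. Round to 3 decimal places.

Var(C) = 2² + 2² + 1 + 2·[4·0.61 + 2·0.43 + 2·0.23] = 9 + 7.52 = 16.52.
Under uncorrelated errors the observed covariances equal the true-score covariances, so only the own-variance terms attenuate.
True-score variance = [2²·0.65 + 2²·0.64 + 0.81] + 7.52 = 5.97 + 7.52 = 13.49.
Reliability = 13.49 / 16.52 = 0.817.

0.817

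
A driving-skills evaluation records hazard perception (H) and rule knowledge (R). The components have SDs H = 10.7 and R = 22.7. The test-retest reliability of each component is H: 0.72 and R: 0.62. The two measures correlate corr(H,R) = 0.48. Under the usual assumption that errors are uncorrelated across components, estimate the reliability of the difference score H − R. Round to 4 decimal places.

0.4255

Var(H−R) = 10.7² + 22.7² − 2·10.7·22.7·0.48 = 629.78 − 233.174 = 396.606.
Under uncorrelated errors the observed covariances equal the true-score covariances, so only the own-variance terms attenuate.
True-score variance = [10.7²·0.72 + 22.7²·0.62] − 233.174 = 401.913 − 233.174 = 168.738.
Reliability = 168.738 / 396.606 = 0.4255.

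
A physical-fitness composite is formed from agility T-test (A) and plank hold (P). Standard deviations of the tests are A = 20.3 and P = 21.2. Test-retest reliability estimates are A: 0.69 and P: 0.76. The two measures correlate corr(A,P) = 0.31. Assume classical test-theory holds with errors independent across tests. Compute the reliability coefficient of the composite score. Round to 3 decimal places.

0.791

Var(A+P) = 20.3² + 21.2² + 2·[20.3·21.2·0.31] = 861.53 + 266.823 = 1128.35.
With uncorrelated errors the cross-covariances are all true-score covariance, so they carry over unchanged; only the diagonal terms shrink to ρᵢσᵢ².
True-score variance = [20.3²·0.69 + 21.2²·0.76] + 266.823 = 625.917 + 266.823 = 892.74.
Reliability = 892.74 / 1128.35 = 0.791.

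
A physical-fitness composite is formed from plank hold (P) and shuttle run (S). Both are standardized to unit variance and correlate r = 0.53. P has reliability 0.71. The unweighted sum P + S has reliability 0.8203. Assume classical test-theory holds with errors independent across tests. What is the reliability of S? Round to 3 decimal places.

0.740

Var(P+S) = 2 + 2·0.53 = 3.060.
True-score variance = ρ_P + ρ_S + 2·0.53, so 0.8203 = (0.71 + ρ_S + 1.06) / 3.060.
ρ_S = 0.8203·3.060 − 0.71 − 1.06 = 0.740.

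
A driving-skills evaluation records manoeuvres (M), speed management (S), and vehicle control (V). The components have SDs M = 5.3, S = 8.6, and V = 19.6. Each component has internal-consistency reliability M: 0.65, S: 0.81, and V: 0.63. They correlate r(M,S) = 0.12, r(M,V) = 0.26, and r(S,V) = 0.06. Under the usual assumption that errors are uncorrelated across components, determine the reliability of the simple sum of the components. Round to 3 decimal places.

Var(M+S+V) = 5.3² + 8.6² + 19.6² + 2·[5.3·8.6·0.12 + 5.3·19.6·0.26 + 8.6·19.6·0.06] = 486.21 + 85.184 = 571.394.
With uncorrelated errors the cross-covariances are all true-score covariance, so they carry over unchanged; only the diagonal terms shrink to ρᵢσᵢ².
True-score variance = [5.3²·0.65 + 8.6²·0.81 + 19.6²·0.63] + 85.184 = 320.187 + 85.184 = 405.371.
Reliability = 405.371 / 571.394 = 0.709.

0.709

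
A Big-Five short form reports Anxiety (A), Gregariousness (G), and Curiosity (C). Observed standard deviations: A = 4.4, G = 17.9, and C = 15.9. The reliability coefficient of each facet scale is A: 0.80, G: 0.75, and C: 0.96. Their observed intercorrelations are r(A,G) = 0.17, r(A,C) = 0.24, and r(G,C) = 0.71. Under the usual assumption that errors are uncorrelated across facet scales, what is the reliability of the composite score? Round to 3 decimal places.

0.911

Var(A+G+C) = 4.4² + 17.9² + 15.9² + 2·[4.4·17.9·0.17 + 4.4·15.9·0.24 + 17.9·15.9·0.71] = 592.58 + 464.505 = 1057.09.
Under uncorrelated errors the observed covariances equal the true-score covariances, so only the own-variance terms attenuate.
True-score variance = [4.4²·0.80 + 17.9²·0.75 + 15.9²·0.96] + 464.505 = 498.493 + 464.505 = 962.998.
Reliability = 962.998 / 1057.09 = 0.911.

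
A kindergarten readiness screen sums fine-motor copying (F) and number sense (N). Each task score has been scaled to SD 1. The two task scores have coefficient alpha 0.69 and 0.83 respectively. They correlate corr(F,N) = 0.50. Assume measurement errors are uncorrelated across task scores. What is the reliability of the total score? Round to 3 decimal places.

Var(F+N) = 2 + 2·[0.50] = 2 + 1 = 3.
Because errors are independent across components, Cov(Tᵢ,Tⱼ) = Cov(Xᵢ,Xⱼ); the off-diagonal part of the true-score variance is the same as above.
True-score variance = [0.69 + 0.83] + 1 = 1.52 + 1 = 2.52.
Reliability = 2.52 / 3 = 0.840.

0.840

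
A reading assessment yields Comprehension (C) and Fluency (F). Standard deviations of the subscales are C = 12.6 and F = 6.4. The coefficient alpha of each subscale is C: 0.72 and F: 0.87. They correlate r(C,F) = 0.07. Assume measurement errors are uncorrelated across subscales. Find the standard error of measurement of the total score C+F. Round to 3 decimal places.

7.055

Var(total) = 199.72 + 11.2896 = 211.01.
True-score variance = 149.942 + 11.2896 = 161.232, so reliability = 0.7641.
Error variance = 211.01 − 161.232 = 49.7776; SEM = √49.7776 = 7.055.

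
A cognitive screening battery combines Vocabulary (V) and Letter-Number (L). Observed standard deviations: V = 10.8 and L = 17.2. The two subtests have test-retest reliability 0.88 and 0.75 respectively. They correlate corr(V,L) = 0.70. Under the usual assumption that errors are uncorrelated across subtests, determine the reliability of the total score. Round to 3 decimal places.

0.869

Var(V+L) = 10.8² + 17.2² + 2·[10.8·17.2·0.70] = 412.48 + 260.064 = 672.544.
Because errors are independent across components, Cov(Tᵢ,Tⱼ) = Cov(Xᵢ,Xⱼ); the off-diagonal part of the true-score variance is the same as above.
True-score variance = [10.8²·0.88 + 17.2²·0.75] + 260.064 = 324.523 + 260.064 = 584.587.
Reliability = 584.587 / 672.544 = 0.869.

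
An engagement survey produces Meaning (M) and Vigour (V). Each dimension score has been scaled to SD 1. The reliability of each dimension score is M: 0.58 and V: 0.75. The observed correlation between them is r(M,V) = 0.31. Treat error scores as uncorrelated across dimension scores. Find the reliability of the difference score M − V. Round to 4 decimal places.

0.5145

Var(M−V) = 1 + 1 − 2·0.31 = 2 − 0.62 = 1.38.
Under uncorrelated errors the observed covariances equal the true-score covariances, so only the own-variance terms attenuate.
True-score variance = [0.58 + 0.75] − 0.62 = 1.33 − 0.62 = 0.71.
Reliability = 0.71 / 1.38 = 0.5145.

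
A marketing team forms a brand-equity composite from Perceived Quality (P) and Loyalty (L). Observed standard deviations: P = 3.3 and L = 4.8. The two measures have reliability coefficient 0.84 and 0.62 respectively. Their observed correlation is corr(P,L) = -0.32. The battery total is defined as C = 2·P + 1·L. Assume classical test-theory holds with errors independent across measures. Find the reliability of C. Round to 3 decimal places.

Var(C) = 2²·3.3² + 4.8² + 2·[2·3.3·4.8·(-0.32)] = 66.6 − 20.2752 = 46.3248.
With uncorrelated errors the cross-covariances are all true-score covariance, so they carry over unchanged; only the diagonal terms shrink to ρᵢσᵢ².
True-score variance = [2²·3.3²·0.84 + 4.8²·0.62] − 20.2752 = 50.8752 − 20.2752 = 30.6.
Reliability = 30.6 / 46.3248 = 0.661.

0.661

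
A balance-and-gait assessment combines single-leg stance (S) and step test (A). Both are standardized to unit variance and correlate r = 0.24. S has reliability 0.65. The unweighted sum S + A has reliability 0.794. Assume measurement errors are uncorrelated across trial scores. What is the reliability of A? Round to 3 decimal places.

0.839

Var(S+A) = 2 + 2·0.24 = 2.480.
True-score variance = ρ_S + ρ_A + 2·0.24, so 0.794 = (0.65 + ρ_A + 0.48) / 2.480.
ρ_A = 0.794·2.480 − 0.65 − 0.48 = 0.839.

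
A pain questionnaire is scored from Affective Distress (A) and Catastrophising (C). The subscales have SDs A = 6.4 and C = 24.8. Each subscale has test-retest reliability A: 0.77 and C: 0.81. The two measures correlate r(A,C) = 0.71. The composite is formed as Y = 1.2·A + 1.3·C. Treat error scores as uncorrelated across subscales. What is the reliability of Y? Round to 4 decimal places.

Var(Y) = 1.2²·6.4² + 1.3²·24.8² + 2·[1.56·6.4·24.8·0.71] = 1098.4 + 351.597 = 1450.
With uncorrelated errors the cross-covariances are all true-score covariance, so they carry over unchanged; only the diagonal terms shrink to ρᵢσᵢ².
True-score variance = [1.2²·6.4²·0.77 + 1.3²·24.8²·0.81] + 351.597 = 887.345 + 351.597 = 1238.94.
Reliability = 1238.94 / 1450 = 0.8544.

0.8544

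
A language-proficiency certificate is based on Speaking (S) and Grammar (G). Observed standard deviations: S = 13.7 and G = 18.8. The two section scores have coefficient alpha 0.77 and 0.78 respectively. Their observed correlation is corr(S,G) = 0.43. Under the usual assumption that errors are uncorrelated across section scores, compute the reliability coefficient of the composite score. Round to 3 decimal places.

0.841

Var(S+G) = 13.7² + 18.8² + 2·[13.7·18.8·0.43] = 541.13 + 221.502 = 762.632.
Under uncorrelated errors the observed covariances equal the true-score covariances, so only the own-variance terms attenuate.
True-score variance = [13.7²·0.77 + 18.8²·0.78] + 221.502 = 420.205 + 221.502 = 641.706.
Reliability = 641.706 / 762.632 = 0.841.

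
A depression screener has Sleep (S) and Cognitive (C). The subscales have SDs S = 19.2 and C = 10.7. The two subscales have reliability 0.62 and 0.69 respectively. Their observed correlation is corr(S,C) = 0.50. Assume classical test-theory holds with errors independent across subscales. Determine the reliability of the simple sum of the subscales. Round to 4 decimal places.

Var(S+C) = 19.2² + 10.7² + 2·[19.2·10.7·0.50] = 483.13 + 205.44 = 688.57.
With uncorrelated errors the cross-covariances are all true-score covariance, so they carry over unchanged; only the diagonal terms shrink to ρᵢσᵢ².
True-score variance = [19.2²·0.62 + 10.7²·0.69] + 205.44 = 307.555 + 205.44 = 512.995.
Reliability = 512.995 / 688.57 = 0.7450.

0.7450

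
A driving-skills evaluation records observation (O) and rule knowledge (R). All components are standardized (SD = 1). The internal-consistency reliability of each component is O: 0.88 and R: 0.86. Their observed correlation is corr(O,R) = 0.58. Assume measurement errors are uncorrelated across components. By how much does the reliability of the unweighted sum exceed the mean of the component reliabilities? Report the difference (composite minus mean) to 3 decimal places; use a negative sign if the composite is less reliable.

Var(sum) = 2 + 1.16 = 3.16; true-score variance = 1.74 + 1.16 = 2.9; composite reliability = 0.9177.
Mean component reliability = 0.8700.
Difference = 0.9177 − 0.8700 = 0.048.

0.048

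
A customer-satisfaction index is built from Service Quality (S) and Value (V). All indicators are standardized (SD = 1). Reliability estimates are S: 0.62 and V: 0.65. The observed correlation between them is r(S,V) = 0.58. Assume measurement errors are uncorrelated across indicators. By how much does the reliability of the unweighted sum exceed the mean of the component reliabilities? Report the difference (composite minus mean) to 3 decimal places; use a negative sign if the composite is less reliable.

Var(sum) = 2 + 1.16 = 3.16; true-score variance = 1.27 + 1.16 = 2.43; composite reliability = 0.7690.
Mean component reliability = 0.6350.
Difference = 0.7690 − 0.6350 = 0.134.

0.134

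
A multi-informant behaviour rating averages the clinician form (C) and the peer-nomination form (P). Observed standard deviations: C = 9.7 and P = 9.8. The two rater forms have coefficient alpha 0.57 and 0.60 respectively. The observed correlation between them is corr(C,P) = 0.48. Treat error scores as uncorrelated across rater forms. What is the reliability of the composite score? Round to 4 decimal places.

Var(C+P) = 9.7² + 9.8² + 2·[9.7·9.8·0.48] = 190.13 + 91.2576 = 281.388.
With uncorrelated errors the cross-covariances are all true-score covariance, so they carry over unchanged; only the diagonal terms shrink to ρᵢσᵢ².
True-score variance = [9.7²·0.57 + 9.8²·0.60] + 91.2576 = 111.255 + 91.2576 = 202.513.
Reliability = 202.513 / 281.388 = 0.7197.

0.7197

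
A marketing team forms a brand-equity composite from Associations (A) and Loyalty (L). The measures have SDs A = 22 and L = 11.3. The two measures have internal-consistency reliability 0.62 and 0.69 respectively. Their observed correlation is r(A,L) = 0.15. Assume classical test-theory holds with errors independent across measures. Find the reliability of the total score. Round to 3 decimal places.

0.674

Var(A+L) = 22² + 11.3² + 2·[22·11.3·0.15] = 611.69 + 74.58 = 686.27.
Because errors are independent across components, Cov(Tᵢ,Tⱼ) = Cov(Xᵢ,Xⱼ); the off-diagonal part of the true-score variance is the same as above.
True-score variance = [22²·0.62 + 11.3²·0.69] + 74.58 = 388.186 + 74.58 = 462.766.
Reliability = 462.766 / 686.27 = 0.674.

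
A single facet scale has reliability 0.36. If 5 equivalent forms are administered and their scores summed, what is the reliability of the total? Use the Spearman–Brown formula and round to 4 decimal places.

0.7377

ρ_k = kρ / (1 + (k−1)ρ) = 5·0.36 / (1 + 4·0.36) = 1.800 / 2.440 = 0.7377.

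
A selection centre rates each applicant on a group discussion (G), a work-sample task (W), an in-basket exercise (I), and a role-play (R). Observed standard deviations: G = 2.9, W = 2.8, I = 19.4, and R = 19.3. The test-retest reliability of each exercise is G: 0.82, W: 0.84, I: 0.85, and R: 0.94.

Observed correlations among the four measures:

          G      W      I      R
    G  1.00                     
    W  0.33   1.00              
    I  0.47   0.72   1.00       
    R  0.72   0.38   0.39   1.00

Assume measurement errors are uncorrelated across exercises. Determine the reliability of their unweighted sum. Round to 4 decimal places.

Var(G+W+I+R) = 2.9² + 2.8² + 19.4² + 19.3² + 2·[2.9·2.8·0.33 + 2.9·19.4·0.47 + 2.9·19.3·0.72 + 2.8·19.4·0.72 + 2.8·19.3·0.38 + 19.4·19.3·0.39] = 765.1 + 550.179 = 1315.28.
Because errors are independent across components, Cov(Tᵢ,Tⱼ) = Cov(Xᵢ,Xⱼ); the off-diagonal part of the true-score variance is the same as above.
True-score variance = [2.9²·0.82 + 2.8²·0.84 + 19.4²·0.85 + 19.3²·0.94] + 550.179 = 683.528 + 550.179 = 1233.71.
Reliability = 1233.71 / 1315.28 = 0.9380.

0.9380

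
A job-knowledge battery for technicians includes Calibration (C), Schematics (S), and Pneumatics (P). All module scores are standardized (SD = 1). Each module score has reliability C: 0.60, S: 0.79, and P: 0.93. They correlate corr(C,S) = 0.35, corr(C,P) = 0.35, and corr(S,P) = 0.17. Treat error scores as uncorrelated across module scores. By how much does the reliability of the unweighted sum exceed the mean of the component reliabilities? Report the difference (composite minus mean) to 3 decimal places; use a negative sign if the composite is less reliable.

0.083

Var(sum) = 3 + 1.74 = 4.74; true-score variance = 2.32 + 1.74 = 4.06; composite reliability = 0.8565.
Mean component reliability = 0.7733.
Difference = 0.8565 − 0.7733 = 0.083.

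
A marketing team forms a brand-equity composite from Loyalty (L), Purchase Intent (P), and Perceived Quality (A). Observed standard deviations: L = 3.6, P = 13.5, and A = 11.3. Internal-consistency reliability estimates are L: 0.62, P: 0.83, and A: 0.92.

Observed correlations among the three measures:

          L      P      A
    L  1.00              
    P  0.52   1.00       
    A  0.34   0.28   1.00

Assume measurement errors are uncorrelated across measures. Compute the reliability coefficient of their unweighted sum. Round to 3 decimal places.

0.905

Var(L+P+A) = 3.6² + 13.5² + 11.3² + 2·[3.6·13.5·0.52 + 3.6·11.3·0.34 + 13.5·11.3·0.28] = 322.9 + 163.634 = 486.534.
Because errors are independent across components, Cov(Tᵢ,Tⱼ) = Cov(Xᵢ,Xⱼ); the off-diagonal part of the true-score variance is the same as above.
True-score variance = [3.6²·0.62 + 13.5²·0.83 + 11.3²·0.92] + 163.634 = 276.777 + 163.634 = 440.412.
Reliability = 440.412 / 486.534 = 0.905.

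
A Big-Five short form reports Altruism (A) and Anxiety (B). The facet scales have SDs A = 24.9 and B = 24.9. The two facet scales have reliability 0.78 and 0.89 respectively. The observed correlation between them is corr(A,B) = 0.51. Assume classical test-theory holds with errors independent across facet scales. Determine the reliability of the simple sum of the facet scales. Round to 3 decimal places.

Var(A+B) = 24.9² + 24.9² + 2·[24.9·24.9·0.51] = 1240.02 + 632.41 = 1872.43.
Under uncorrelated errors the observed covariances equal the true-score covariances, so only the own-variance terms attenuate.
True-score variance = [24.9²·0.78 + 24.9²·0.89] + 632.41 = 1035.42 + 632.41 = 1667.83.
Reliability = 1667.83 / 1872.43 = 0.891.

0.891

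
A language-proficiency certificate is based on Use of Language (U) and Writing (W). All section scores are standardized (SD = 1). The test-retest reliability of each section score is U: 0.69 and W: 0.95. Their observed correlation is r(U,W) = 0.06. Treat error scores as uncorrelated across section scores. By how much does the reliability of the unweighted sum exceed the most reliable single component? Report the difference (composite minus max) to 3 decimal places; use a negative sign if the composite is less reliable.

-0.120

Var(sum) = 2 + 0.12 = 2.12; true-score variance = 1.64 + 0.12 = 1.76; composite reliability = 0.8302.
Max component reliability = 0.9500.
Difference = 0.8302 − 0.9500 = -0.120.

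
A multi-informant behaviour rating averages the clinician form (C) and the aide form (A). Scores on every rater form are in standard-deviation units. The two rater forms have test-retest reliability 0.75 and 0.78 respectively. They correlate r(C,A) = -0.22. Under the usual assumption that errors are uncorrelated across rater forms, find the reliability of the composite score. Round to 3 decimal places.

0.699

Var(C+A) = 2 + 2·[(-0.22)] = 2 − 0.44 = 1.56.
With uncorrelated errors the cross-covariances are all true-score covariance, so they carry over unchanged; only the diagonal terms shrink to ρᵢσᵢ².
True-score variance = [0.75 + 0.78] − 0.44 = 1.53 − 0.44 = 1.09.
Reliability = 1.09 / 1.56 = 0.699.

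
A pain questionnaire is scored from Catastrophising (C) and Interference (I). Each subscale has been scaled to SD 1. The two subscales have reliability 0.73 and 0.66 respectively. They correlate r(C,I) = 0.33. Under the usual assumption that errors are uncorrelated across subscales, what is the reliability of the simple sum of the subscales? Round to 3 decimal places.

Var(C+I) = 2 + 2·[0.33] = 2 + 0.66 = 2.66.
Because errors are independent across components, Cov(Tᵢ,Tⱼ) = Cov(Xᵢ,Xⱼ); the off-diagonal part of the true-score variance is the same as above.
True-score variance = [0.73 + 0.66] + 0.66 = 1.39 + 0.66 = 2.05.
Reliability = 2.05 / 2.66 = 0.771.

0.771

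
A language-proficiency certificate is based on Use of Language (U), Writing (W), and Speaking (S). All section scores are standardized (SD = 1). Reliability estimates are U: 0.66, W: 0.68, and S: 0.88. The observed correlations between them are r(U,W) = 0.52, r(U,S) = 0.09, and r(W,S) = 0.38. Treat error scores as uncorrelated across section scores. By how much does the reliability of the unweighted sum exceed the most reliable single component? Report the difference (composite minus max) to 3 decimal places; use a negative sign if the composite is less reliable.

-0.037

Var(sum) = 3 + 1.98 = 4.98; true-score variance = 2.22 + 1.98 = 4.2; composite reliability = 0.8434.
Max component reliability = 0.8800.
Difference = 0.8434 − 0.8800 = -0.037.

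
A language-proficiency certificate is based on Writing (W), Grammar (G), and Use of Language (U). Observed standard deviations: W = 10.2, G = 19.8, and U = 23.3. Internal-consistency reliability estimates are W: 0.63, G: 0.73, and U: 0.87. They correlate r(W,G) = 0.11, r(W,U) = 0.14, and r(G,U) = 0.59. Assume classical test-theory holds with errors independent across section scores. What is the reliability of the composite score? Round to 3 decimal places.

0.873

Var(W+G+U) = 10.2² + 19.8² + 23.3² + 2·[10.2·19.8·0.11 + 10.2·23.3·0.14 + 19.8·23.3·0.59] = 1038.97 + 655.357 = 1694.33.
Because errors are independent across components, Cov(Tᵢ,Tⱼ) = Cov(Xᵢ,Xⱼ); the off-diagonal part of the true-score variance is the same as above.
True-score variance = [10.2²·0.63 + 19.8²·0.73 + 23.3²·0.87] + 655.357 = 824.049 + 655.357 = 1479.41.
Reliability = 1479.41 / 1694.33 = 0.873.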